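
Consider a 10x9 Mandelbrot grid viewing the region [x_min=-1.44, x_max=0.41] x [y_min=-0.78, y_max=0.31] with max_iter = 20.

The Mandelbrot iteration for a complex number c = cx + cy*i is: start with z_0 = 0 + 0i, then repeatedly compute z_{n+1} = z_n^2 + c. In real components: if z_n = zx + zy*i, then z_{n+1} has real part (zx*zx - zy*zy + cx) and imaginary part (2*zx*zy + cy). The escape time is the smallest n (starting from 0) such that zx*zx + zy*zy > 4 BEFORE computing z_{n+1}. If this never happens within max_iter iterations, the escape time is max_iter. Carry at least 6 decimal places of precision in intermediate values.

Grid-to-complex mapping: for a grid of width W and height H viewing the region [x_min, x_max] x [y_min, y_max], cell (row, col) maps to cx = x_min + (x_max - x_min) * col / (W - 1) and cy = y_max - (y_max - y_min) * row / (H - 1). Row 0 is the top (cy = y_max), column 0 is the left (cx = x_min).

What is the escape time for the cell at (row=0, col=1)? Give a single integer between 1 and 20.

Answer: 14

Derivation:
z_0 = 0 + 0i, c = -1.2344 + 0.3100i
Iter 1: z = -1.2344 + 0.3100i, |z|^2 = 1.6200
Iter 2: z = 0.1933 + -0.4554i, |z|^2 = 0.2447
Iter 3: z = -1.4044 + 0.1340i, |z|^2 = 1.9904
Iter 4: z = 0.7200 + -0.0663i, |z|^2 = 0.5228
Iter 5: z = -0.7204 + 0.2146i, |z|^2 = 0.5650
Iter 6: z = -0.7615 + 0.0008i, |z|^2 = 0.5799
Iter 7: z = -0.6545 + 0.3088i, |z|^2 = 0.5238
Iter 8: z = -0.9014 + -0.0942i, |z|^2 = 0.8213
Iter 9: z = -0.4309 + 0.4798i, |z|^2 = 0.4159
Iter 10: z = -1.2790 + -0.1035i, |z|^2 = 1.6466
Iter 11: z = 0.3908 + 0.5747i, |z|^2 = 0.4830
Iter 12: z = -1.4120 + 0.7591i, |z|^2 = 2.5701
Iter 13: z = 0.1830 + -1.8338i, |z|^2 = 3.3964
Iter 14: z = -4.5639 + -0.3613i, |z|^2 = 20.9597
Escaped at iteration 14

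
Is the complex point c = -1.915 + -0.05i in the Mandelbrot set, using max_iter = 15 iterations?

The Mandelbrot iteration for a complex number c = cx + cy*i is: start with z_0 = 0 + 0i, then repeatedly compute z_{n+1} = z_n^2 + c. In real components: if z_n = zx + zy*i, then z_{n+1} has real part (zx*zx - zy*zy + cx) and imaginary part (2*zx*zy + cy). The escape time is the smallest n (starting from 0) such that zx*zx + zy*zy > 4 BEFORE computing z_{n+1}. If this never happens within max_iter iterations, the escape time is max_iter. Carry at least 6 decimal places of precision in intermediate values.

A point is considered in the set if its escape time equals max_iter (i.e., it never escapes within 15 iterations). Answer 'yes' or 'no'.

Answer: no

Derivation:
z_0 = 0 + 0i, c = -1.9150 + -0.0500i
Iter 1: z = -1.9150 + -0.0500i, |z|^2 = 3.6697
Iter 2: z = 1.7497 + 0.1415i, |z|^2 = 3.0816
Iter 3: z = 1.1265 + 0.4452i, |z|^2 = 1.4672
Iter 4: z = -0.8441 + 0.9530i, |z|^2 = 1.6208
Iter 5: z = -2.1106 + -1.6589i, |z|^2 = 7.2067
Escaped at iteration 5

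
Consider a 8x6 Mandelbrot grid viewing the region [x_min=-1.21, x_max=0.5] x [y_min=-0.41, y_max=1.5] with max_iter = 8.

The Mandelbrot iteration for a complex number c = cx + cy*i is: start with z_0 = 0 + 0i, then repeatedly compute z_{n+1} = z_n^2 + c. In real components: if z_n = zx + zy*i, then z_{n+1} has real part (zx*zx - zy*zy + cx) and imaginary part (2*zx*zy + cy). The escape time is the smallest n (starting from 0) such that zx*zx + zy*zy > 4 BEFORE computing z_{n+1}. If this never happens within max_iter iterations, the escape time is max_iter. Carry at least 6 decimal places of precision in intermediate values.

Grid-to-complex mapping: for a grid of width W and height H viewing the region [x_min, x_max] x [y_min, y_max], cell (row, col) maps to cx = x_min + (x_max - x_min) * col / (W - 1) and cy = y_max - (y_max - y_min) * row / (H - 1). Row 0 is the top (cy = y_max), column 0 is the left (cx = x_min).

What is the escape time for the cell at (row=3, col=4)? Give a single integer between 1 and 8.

z_0 = 0 + 0i, c = -0.2329 + 0.3540i
Iter 1: z = -0.2329 + 0.3540i, |z|^2 = 0.1795
Iter 2: z = -0.3040 + 0.1891i, |z|^2 = 0.1282
Iter 3: z = -0.1762 + 0.2390i, |z|^2 = 0.0882
Iter 4: z = -0.2589 + 0.2697i, |z|^2 = 0.1398
Iter 5: z = -0.2386 + 0.2143i, |z|^2 = 0.1028
Iter 6: z = -0.2219 + 0.2517i, |z|^2 = 0.1126
Iter 7: z = -0.2470 + 0.2423i, |z|^2 = 0.1197

Answer: 8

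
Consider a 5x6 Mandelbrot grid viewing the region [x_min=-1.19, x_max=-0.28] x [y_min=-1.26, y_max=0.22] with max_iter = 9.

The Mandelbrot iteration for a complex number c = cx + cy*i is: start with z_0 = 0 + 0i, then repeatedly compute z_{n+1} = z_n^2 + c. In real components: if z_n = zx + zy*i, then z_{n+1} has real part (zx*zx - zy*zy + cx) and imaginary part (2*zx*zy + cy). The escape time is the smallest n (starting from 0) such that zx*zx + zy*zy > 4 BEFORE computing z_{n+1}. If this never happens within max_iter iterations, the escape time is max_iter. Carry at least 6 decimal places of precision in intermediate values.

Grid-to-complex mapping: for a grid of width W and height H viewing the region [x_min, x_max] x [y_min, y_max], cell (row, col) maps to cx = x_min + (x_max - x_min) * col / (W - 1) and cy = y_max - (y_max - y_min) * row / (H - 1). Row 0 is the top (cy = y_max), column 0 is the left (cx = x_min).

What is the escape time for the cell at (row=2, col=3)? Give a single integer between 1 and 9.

z_0 = 0 + 0i, c = -0.5075 + -0.3720i
Iter 1: z = -0.5075 + -0.3720i, |z|^2 = 0.3959
Iter 2: z = -0.3883 + 0.0056i, |z|^2 = 0.1508
Iter 3: z = -0.3567 + -0.3763i, |z|^2 = 0.2689
Iter 4: z = -0.5219 + -0.1035i, |z|^2 = 0.2831
Iter 5: z = -0.2459 + -0.2640i, |z|^2 = 0.1301
Iter 6: z = -0.5167 + -0.2422i, |z|^2 = 0.3257
Iter 7: z = -0.2991 + -0.1217i, |z|^2 = 0.1043
Iter 8: z = -0.4328 + -0.2992i, |z|^2 = 0.2768

Answer: 9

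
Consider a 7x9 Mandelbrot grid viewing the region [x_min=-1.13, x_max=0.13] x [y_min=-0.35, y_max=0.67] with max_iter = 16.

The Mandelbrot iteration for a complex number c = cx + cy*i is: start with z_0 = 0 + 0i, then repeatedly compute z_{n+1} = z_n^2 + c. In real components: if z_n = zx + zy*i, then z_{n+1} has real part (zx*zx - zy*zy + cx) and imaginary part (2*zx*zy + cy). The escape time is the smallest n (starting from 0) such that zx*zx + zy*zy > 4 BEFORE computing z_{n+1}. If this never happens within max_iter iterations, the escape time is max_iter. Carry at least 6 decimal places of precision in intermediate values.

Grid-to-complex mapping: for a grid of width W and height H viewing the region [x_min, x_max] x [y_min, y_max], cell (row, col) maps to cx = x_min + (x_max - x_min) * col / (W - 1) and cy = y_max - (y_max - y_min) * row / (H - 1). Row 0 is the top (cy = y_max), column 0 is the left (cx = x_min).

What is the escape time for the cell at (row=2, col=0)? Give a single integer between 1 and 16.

Answer: 6

Derivation:
z_0 = 0 + 0i, c = -1.1300 + 0.4150i
Iter 1: z = -1.1300 + 0.4150i, |z|^2 = 1.4491
Iter 2: z = -0.0253 + -0.5229i, |z|^2 = 0.2741
Iter 3: z = -1.4028 + 0.4415i, |z|^2 = 2.1627
Iter 4: z = 0.6429 + -0.8236i, |z|^2 = 1.0917
Iter 5: z = -1.3950 + -0.6440i, |z|^2 = 2.3608
Iter 6: z = 0.4014 + 2.2118i, |z|^2 = 5.0531
Escaped at iteration 6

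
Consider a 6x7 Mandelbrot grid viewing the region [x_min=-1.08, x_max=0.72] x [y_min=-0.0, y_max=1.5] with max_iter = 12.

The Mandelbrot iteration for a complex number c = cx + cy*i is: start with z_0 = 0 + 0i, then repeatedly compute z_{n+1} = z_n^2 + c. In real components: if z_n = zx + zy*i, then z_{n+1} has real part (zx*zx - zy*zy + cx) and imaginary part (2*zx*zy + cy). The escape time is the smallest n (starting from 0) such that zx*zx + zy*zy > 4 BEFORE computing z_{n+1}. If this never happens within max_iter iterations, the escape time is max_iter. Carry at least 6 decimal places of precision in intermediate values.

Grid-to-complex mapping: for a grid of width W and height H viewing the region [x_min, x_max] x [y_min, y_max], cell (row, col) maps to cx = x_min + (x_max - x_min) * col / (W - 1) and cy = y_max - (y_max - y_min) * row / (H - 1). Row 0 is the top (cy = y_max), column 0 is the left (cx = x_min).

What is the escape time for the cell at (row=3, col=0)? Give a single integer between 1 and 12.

Answer: 3

Derivation:
z_0 = 0 + 0i, c = -1.0800 + 0.7500i
Iter 1: z = -1.0800 + 0.7500i, |z|^2 = 1.7289
Iter 2: z = -0.4761 + -0.8700i, |z|^2 = 0.9836
Iter 3: z = -1.6102 + 1.5784i, |z|^2 = 5.0842
Escaped at iteration 3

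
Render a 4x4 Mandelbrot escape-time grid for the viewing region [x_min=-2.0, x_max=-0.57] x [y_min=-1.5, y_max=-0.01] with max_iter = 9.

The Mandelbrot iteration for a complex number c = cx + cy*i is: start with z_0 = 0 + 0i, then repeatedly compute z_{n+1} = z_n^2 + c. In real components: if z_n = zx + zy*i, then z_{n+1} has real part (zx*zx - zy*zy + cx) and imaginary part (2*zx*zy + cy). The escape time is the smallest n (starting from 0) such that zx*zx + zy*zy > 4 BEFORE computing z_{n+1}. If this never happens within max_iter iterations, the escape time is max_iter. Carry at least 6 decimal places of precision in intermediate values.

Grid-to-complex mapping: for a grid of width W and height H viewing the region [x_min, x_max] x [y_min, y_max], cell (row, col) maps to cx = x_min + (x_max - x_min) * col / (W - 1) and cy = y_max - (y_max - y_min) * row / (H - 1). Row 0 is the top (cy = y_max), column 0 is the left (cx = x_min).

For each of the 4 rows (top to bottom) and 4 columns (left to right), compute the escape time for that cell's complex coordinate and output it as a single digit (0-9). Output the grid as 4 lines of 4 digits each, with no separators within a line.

(row=0, col=0): c = -2.0000 + -0.0100i → escape time 1
(row=0, col=1): c = -1.5233 + -0.0100i → escape time 9
(row=0, col=2): c = -1.0467 + -0.0100i → escape time 9
(row=0, col=3): c = -0.5700 + -0.0100i → escape time 9
(row=1, col=0): c = -2.0000 + -0.5067i → escape time 1
(row=1, col=1): c = -1.5233 + -0.5067i → escape time 3
(row=1, col=2): c = -1.0467 + -0.5067i → escape time 5
(row=1, col=3): c = -0.5700 + -0.5067i → escape time 9
(row=2, col=0): c = -2.0000 + -1.0033i → escape time 1
(row=2, col=1): c = -1.5233 + -1.0033i → escape time 2
(row=2, col=2): c = -1.0467 + -1.0033i → escape time 3
(row=2, col=3): c = -0.5700 + -1.0033i → escape time 4
(row=3, col=0): c = -2.0000 + -1.5000i → escape time 1
(row=3, col=1): c = -1.5233 + -1.5000i → escape time 1
(row=3, col=2): c = -1.0467 + -1.5000i → escape time 2
(row=3, col=3): c = -0.5700 + -1.5000i → escape time 2

Answer: 1999
1359
1234
1122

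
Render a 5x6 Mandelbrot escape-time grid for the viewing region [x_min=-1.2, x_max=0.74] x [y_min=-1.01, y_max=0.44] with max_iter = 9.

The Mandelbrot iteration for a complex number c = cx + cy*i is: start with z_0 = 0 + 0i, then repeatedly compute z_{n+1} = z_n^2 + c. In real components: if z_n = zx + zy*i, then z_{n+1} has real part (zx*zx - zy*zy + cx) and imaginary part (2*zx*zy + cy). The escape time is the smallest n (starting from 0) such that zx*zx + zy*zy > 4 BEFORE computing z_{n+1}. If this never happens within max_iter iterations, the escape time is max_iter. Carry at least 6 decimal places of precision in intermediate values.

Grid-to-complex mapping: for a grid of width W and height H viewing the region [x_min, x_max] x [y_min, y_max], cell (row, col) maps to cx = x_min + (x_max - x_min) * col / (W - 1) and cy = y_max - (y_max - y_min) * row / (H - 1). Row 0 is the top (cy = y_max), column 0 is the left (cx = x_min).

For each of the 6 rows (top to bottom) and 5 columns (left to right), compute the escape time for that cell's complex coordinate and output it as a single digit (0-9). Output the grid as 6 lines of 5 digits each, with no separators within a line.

(row=0, col=0): c = -1.2000 + 0.4400i → escape time 6
(row=0, col=1): c = -0.7150 + 0.4400i → escape time 9
(row=0, col=2): c = -0.2300 + 0.4400i → escape time 9
(row=0, col=3): c = 0.2550 + 0.4400i → escape time 9
(row=0, col=4): c = 0.7400 + 0.4400i → escape time 3
(row=1, col=0): c = -1.2000 + 0.1500i → escape time 9
(row=1, col=1): c = -0.7150 + 0.1500i → escape time 9
(row=1, col=2): c = -0.2300 + 0.1500i → escape time 9
(row=1, col=3): c = 0.2550 + 0.1500i → escape time 9
(row=1, col=4): c = 0.7400 + 0.1500i → escape time 3
(row=2, col=0): c = -1.2000 + -0.1400i → escape time 9
(row=2, col=1): c = -0.7150 + -0.1400i → escape time 9
(row=2, col=2): c = -0.2300 + -0.1400i → escape time 9
(row=2, col=3): c = 0.2550 + -0.1400i → escape time 9
(row=2, col=4): c = 0.7400 + -0.1400i → escape time 3
(row=3, col=0): c = -1.2000 + -0.4300i → escape time 6
(row=3, col=1): c = -0.7150 + -0.4300i → escape time 9
(row=3, col=2): c = -0.2300 + -0.4300i → escape time 9
(row=3, col=3): c = 0.2550 + -0.4300i → escape time 9
(row=3, col=4): c = 0.7400 + -0.4300i → escape time 3
(row=4, col=0): c = -1.2000 + -0.7200i → escape time 3
(row=4, col=1): c = -0.7150 + -0.7200i → escape time 5
(row=4, col=2): c = -0.2300 + -0.7200i → escape time 9
(row=4, col=3): c = 0.2550 + -0.7200i → escape time 6
(row=4, col=4): c = 0.7400 + -0.7200i → escape time 3
(row=5, col=0): c = -1.2000 + -1.0100i → escape time 3
(row=5, col=1): c = -0.7150 + -1.0100i → escape time 3
(row=5, col=2): c = -0.2300 + -1.0100i → escape time 6
(row=5, col=3): c = 0.2550 + -1.0100i → escape time 4
(row=5, col=4): c = 0.7400 + -1.0100i → escape time 2

Answer: 69993
99993
99993
69993
35963
33642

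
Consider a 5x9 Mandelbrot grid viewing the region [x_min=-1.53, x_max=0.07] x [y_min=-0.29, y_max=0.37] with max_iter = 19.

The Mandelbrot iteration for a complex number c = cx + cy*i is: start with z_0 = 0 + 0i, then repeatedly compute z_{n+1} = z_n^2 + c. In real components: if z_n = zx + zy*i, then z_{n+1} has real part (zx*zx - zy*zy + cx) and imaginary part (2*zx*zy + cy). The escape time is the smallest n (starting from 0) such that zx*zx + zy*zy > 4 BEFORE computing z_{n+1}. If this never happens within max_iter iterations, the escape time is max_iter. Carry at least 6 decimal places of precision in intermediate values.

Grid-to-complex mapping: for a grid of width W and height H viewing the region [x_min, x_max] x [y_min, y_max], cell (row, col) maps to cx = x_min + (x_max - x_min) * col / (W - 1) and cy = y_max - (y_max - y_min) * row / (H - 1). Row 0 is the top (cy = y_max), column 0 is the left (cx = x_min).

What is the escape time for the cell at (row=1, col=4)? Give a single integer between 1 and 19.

Answer: 19

Derivation:
z_0 = 0 + 0i, c = 0.0700 + 0.2875i
Iter 1: z = 0.0700 + 0.2875i, |z|^2 = 0.0876
Iter 2: z = -0.0078 + 0.3277i, |z|^2 = 0.1075
Iter 3: z = -0.0374 + 0.2824i, |z|^2 = 0.0812
Iter 4: z = -0.0084 + 0.2664i, |z|^2 = 0.0710
Iter 5: z = -0.0009 + 0.2830i, |z|^2 = 0.0801
Iter 6: z = -0.0101 + 0.2870i, |z|^2 = 0.0825
Iter 7: z = -0.0123 + 0.2817i, |z|^2 = 0.0795
Iter 8: z = -0.0092 + 0.2806i, |z|^2 = 0.0788
Iter 9: z = -0.0086 + 0.2823i, |z|^2 = 0.0798
Iter 10: z = -0.0096 + 0.2826i, |z|^2 = 0.0800
Iter 11: z = -0.0098 + 0.2821i, |z|^2 = 0.0796
Iter 12: z = -0.0095 + 0.2820i, |z|^2 = 0.0796
Iter 13: z = -0.0094 + 0.2822i, |z|^2 = 0.0797
Iter 14: z = -0.0095 + 0.2822i, |z|^2 = 0.0797
Iter 15: z = -0.0095 + 0.2821i, |z|^2 = 0.0797
Iter 16: z = -0.0095 + 0.2821i, |z|^2 = 0.0797
Iter 17: z = -0.0095 + 0.2821i, |z|^2 = 0.0797
Iter 18: z = -0.0095 + 0.2821i, |z|^2 = 0.0797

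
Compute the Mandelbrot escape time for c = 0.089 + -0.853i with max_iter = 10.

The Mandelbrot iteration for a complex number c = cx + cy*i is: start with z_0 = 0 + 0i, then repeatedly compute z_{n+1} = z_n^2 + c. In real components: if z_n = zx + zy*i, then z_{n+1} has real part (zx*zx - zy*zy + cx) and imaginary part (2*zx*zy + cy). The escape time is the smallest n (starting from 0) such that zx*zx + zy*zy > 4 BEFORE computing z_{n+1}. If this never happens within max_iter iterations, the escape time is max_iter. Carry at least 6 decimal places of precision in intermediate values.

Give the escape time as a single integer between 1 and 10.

Answer: 5

Derivation:
z_0 = 0 + 0i, c = 0.0890 + -0.8530i
Iter 1: z = 0.0890 + -0.8530i, |z|^2 = 0.7355
Iter 2: z = -0.6307 + -1.0048i, |z|^2 = 1.4075
Iter 3: z = -0.5229 + 0.4145i, |z|^2 = 0.4452
Iter 4: z = 0.1907 + -1.2865i, |z|^2 = 1.6914
Iter 5: z = -1.5297 + -1.3436i, |z|^2 = 4.1450
Escaped at iteration 5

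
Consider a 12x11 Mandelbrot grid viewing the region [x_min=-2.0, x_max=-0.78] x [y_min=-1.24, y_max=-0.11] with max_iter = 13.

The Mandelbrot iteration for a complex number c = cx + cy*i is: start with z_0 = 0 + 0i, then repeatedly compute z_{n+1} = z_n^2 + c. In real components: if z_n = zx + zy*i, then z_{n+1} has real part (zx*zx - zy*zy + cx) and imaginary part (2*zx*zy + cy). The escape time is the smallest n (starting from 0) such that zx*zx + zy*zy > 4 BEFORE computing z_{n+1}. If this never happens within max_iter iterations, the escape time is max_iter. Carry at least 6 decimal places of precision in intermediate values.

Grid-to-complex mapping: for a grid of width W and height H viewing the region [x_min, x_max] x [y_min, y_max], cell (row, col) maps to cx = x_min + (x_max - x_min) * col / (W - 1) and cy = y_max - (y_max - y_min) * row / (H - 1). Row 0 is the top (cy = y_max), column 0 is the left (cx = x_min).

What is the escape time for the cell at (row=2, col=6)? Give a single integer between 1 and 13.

z_0 = 0 + 0i, c = -1.3345 + -0.3360i
Iter 1: z = -1.3345 + -0.3360i, |z|^2 = 1.8939
Iter 2: z = 0.3336 + 0.5608i, |z|^2 = 0.4258
Iter 3: z = -1.5378 + 0.0381i, |z|^2 = 2.3663
Iter 4: z = 1.0288 + -0.4533i, |z|^2 = 1.2639
Iter 5: z = -0.4816 + -1.2687i, |z|^2 = 1.8416
Iter 6: z = -2.7123 + 0.8861i, |z|^2 = 8.1414
Escaped at iteration 6

Answer: 6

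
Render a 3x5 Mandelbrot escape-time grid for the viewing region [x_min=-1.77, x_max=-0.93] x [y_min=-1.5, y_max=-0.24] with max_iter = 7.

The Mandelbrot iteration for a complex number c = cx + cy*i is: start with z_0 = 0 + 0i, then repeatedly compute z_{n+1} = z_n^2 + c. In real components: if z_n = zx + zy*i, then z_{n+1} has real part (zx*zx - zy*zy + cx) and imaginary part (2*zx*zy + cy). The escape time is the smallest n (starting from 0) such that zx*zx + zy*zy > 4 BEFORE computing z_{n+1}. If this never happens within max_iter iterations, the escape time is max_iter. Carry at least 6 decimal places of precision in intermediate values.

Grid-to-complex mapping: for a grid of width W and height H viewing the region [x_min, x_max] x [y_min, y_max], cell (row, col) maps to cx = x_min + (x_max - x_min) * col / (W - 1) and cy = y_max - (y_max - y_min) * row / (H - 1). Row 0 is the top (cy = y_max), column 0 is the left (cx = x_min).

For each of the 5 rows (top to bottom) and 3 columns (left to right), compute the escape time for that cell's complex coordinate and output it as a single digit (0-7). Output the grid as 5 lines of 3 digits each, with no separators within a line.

Answer: 477
335
233
123
112

Derivation:
(row=0, col=0): c = -1.7700 + -0.2400i → escape time 4
(row=0, col=1): c = -1.3500 + -0.2400i → escape time 7
(row=0, col=2): c = -0.9300 + -0.2400i → escape time 7
(row=1, col=0): c = -1.7700 + -0.5550i → escape time 3
(row=1, col=1): c = -1.3500 + -0.5550i → escape time 3
(row=1, col=2): c = -0.9300 + -0.5550i → escape time 5
(row=2, col=0): c = -1.7700 + -0.8700i → escape time 2
(row=2, col=1): c = -1.3500 + -0.8700i → escape time 3
(row=2, col=2): c = -0.9300 + -0.8700i → escape time 3
(row=3, col=0): c = -1.7700 + -1.1850i → escape time 1
(row=3, col=1): c = -1.3500 + -1.1850i → escape time 2
(row=3, col=2): c = -0.9300 + -1.1850i → escape time 3
(row=4, col=0): c = -1.7700 + -1.5000i → escape time 1
(row=4, col=1): c = -1.3500 + -1.5000i → escape time 1
(row=4, col=2): c = -0.9300 + -1.5000i → escape time 2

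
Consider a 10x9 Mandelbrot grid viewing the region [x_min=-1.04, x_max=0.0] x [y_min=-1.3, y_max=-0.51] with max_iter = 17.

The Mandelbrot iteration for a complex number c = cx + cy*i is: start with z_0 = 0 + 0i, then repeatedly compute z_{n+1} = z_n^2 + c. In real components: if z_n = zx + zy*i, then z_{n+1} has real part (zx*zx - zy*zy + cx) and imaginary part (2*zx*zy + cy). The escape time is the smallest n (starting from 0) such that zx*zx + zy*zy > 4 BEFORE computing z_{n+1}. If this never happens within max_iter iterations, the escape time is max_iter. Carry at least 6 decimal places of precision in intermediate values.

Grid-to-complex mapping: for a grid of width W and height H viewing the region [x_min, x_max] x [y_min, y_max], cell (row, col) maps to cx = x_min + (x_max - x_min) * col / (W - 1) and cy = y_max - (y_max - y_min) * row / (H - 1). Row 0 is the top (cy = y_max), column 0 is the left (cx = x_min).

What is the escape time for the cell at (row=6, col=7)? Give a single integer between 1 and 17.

Answer: 6

Derivation:
z_0 = 0 + 0i, c = -0.2311 + -1.1025i
Iter 1: z = -0.2311 + -1.1025i, |z|^2 = 1.2689
Iter 2: z = -1.3932 + -0.5929i, |z|^2 = 2.2926
Iter 3: z = 1.3584 + 0.5496i, |z|^2 = 2.1472
Iter 4: z = 1.3121 + 0.3905i, |z|^2 = 1.8740
Iter 5: z = 1.3379 + -0.0777i, |z|^2 = 1.7960
Iter 6: z = 1.5528 + -1.3104i, |z|^2 = 4.1284
Escaped at iteration 6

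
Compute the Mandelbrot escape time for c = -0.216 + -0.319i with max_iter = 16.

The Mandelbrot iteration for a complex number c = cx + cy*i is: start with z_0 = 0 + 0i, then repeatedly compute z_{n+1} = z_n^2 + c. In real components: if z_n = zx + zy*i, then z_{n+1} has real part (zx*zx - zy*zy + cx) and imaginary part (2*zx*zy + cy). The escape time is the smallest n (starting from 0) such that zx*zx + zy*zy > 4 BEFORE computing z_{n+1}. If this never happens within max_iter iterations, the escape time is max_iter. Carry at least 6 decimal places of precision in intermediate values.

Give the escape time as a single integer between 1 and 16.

z_0 = 0 + 0i, c = -0.2160 + -0.3190i
Iter 1: z = -0.2160 + -0.3190i, |z|^2 = 0.1484
Iter 2: z = -0.2711 + -0.1812i, |z|^2 = 0.1063
Iter 3: z = -0.1753 + -0.2208i, |z|^2 = 0.0795
Iter 4: z = -0.2340 + -0.2416i, |z|^2 = 0.1131
Iter 5: z = -0.2196 + -0.2059i, |z|^2 = 0.0906
Iter 6: z = -0.2102 + -0.2285i, |z|^2 = 0.0964
Iter 7: z = -0.2241 + -0.2229i, |z|^2 = 0.0999
Iter 8: z = -0.2155 + -0.2191i, |z|^2 = 0.0944
Iter 9: z = -0.2176 + -0.2246i, |z|^2 = 0.0978
Iter 10: z = -0.2191 + -0.2213i, |z|^2 = 0.0970
Iter 11: z = -0.2170 + -0.2220i, |z|^2 = 0.0964
Iter 12: z = -0.2182 + -0.2227i, |z|^2 = 0.0972
Iter 13: z = -0.2180 + -0.2218i, |z|^2 = 0.0967
Iter 14: z = -0.2177 + -0.2223i, |z|^2 = 0.0968
Iter 15: z = -0.2180 + -0.2222i, |z|^2 = 0.0969

Answer: 16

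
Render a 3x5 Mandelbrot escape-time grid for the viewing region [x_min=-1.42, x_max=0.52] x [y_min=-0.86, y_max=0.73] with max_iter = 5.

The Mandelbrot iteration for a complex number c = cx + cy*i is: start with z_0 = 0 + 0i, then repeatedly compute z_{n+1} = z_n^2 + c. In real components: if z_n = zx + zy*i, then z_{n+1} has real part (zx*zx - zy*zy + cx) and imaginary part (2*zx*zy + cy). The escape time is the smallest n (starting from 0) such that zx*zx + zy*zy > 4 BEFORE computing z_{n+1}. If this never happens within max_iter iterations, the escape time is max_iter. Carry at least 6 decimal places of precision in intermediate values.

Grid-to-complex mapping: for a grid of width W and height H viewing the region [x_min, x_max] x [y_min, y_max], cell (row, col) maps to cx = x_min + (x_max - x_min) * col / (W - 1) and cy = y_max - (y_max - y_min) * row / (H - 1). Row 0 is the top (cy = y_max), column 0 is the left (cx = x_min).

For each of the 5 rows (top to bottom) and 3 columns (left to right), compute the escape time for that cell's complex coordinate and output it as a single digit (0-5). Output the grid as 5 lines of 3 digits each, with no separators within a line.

(row=0, col=0): c = -1.4200 + 0.7300i → escape time 3
(row=0, col=1): c = -0.4500 + 0.7300i → escape time 5
(row=0, col=2): c = 0.5200 + 0.7300i → escape time 3
(row=1, col=0): c = -1.4200 + 0.3325i → escape time 5
(row=1, col=1): c = -0.4500 + 0.3325i → escape time 5
(row=1, col=2): c = 0.5200 + 0.3325i → escape time 5
(row=2, col=0): c = -1.4200 + -0.0650i → escape time 5
(row=2, col=1): c = -0.4500 + -0.0650i → escape time 5
(row=2, col=2): c = 0.5200 + -0.0650i → escape time 5
(row=3, col=0): c = -1.4200 + -0.4625i → escape time 3
(row=3, col=1): c = -0.4500 + -0.4625i → escape time 5
(row=3, col=2): c = 0.5200 + -0.4625i → escape time 5
(row=4, col=0): c = -1.4200 + -0.8600i → escape time 3
(row=4, col=1): c = -0.4500 + -0.8600i → escape time 5
(row=4, col=2): c = 0.5200 + -0.8600i → escape time 3

Answer: 353
555
555
355
353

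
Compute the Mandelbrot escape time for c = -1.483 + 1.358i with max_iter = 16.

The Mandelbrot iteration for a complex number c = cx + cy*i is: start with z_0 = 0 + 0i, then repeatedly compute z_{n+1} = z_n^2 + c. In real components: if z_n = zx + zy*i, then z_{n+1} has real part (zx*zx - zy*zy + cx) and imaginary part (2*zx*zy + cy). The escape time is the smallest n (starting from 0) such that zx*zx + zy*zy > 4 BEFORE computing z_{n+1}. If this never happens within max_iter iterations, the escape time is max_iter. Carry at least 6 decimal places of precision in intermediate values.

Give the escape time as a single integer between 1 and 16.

Answer: 1

Derivation:
z_0 = 0 + 0i, c = -1.4830 + 1.3580i
Iter 1: z = -1.4830 + 1.3580i, |z|^2 = 4.0435
Escaped at iteration 1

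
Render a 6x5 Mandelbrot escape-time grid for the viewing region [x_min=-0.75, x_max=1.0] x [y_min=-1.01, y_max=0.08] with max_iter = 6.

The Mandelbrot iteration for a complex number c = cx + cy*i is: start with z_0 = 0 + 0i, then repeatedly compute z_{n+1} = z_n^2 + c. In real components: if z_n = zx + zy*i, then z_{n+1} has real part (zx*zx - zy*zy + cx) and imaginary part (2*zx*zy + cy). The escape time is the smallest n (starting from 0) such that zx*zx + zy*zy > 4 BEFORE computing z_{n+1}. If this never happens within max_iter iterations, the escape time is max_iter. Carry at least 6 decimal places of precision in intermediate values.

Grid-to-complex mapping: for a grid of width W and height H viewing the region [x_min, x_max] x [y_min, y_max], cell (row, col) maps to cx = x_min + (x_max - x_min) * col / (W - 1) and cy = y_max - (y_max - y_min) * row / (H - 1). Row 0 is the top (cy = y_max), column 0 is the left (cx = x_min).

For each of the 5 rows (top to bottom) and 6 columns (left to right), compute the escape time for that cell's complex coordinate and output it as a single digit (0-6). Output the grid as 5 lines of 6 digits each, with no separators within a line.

(row=0, col=0): c = -0.7500 + 0.0800i → escape time 6
(row=0, col=1): c = -0.4000 + 0.0800i → escape time 6
(row=0, col=2): c = -0.0500 + 0.0800i → escape time 6
(row=0, col=3): c = 0.3000 + 0.0800i → escape time 6
(row=0, col=4): c = 0.6500 + 0.0800i → escape time 4
(row=0, col=5): c = 1.0000 + 0.0800i → escape time 2
(row=1, col=0): c = -0.7500 + -0.1925i → escape time 6
(row=1, col=1): c = -0.4000 + -0.1925i → escape time 6
(row=1, col=2): c = -0.0500 + -0.1925i → escape time 6
(row=1, col=3): c = 0.3000 + -0.1925i → escape time 6
(row=1, col=4): c = 0.6500 + -0.1925i → escape time 4
(row=1, col=5): c = 1.0000 + -0.1925i → escape time 2
(row=2, col=0): c = -0.7500 + -0.4650i → escape time 6
(row=2, col=1): c = -0.4000 + -0.4650i → escape time 6
(row=2, col=2): c = -0.0500 + -0.4650i → escape time 6
(row=2, col=3): c = 0.3000 + -0.4650i → escape time 6
(row=2, col=4): c = 0.6500 + -0.4650i → escape time 3
(row=2, col=5): c = 1.0000 + -0.4650i → escape time 2
(row=3, col=0): c = -0.7500 + -0.7375i → escape time 4
(row=3, col=1): c = -0.4000 + -0.7375i → escape time 6
(row=3, col=2): c = -0.0500 + -0.7375i → escape time 6
(row=3, col=3): c = 0.3000 + -0.7375i → escape time 5
(row=3, col=4): c = 0.6500 + -0.7375i → escape time 3
(row=3, col=5): c = 1.0000 + -0.7375i → escape time 2
(row=4, col=0): c = -0.7500 + -1.0100i → escape time 3
(row=4, col=1): c = -0.4000 + -1.0100i → escape time 4
(row=4, col=2): c = -0.0500 + -1.0100i → escape time 6
(row=4, col=3): c = 0.3000 + -1.0100i → escape time 3
(row=4, col=4): c = 0.6500 + -1.0100i → escape time 2
(row=4, col=5): c = 1.0000 + -1.0100i → escape time 2

Answer: 666642
666642
666632
466532
346322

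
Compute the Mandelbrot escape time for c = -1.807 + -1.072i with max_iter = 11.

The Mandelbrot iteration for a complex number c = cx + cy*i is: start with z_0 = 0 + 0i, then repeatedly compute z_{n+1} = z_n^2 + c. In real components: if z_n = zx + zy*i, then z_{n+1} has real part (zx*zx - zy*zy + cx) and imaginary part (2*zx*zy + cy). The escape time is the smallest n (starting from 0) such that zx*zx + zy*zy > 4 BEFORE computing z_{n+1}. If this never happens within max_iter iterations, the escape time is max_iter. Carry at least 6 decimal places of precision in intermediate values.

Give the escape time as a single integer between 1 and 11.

z_0 = 0 + 0i, c = -1.8070 + -1.0720i
Iter 1: z = -1.8070 + -1.0720i, |z|^2 = 4.4144
Escaped at iteration 1

Answer: 1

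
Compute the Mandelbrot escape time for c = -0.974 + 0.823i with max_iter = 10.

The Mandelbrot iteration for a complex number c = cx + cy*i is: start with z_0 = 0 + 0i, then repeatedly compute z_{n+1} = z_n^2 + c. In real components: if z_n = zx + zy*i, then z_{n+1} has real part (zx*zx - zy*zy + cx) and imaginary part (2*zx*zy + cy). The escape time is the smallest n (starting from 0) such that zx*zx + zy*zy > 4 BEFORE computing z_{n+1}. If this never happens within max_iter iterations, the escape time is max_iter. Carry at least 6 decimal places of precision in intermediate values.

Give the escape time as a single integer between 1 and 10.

Answer: 3

Derivation:
z_0 = 0 + 0i, c = -0.9740 + 0.8230i
Iter 1: z = -0.9740 + 0.8230i, |z|^2 = 1.6260
Iter 2: z = -0.7027 + -0.7802i, |z|^2 = 1.1024
Iter 3: z = -1.0890 + 1.9194i, |z|^2 = 4.8701
Escaped at iteration 3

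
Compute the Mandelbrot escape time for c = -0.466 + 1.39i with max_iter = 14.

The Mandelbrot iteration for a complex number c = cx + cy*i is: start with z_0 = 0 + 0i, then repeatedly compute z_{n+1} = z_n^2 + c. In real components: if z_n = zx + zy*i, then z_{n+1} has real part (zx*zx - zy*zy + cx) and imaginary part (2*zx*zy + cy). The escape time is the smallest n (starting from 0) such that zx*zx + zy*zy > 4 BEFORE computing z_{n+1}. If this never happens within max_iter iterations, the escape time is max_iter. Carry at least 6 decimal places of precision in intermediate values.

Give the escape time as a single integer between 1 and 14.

z_0 = 0 + 0i, c = -0.4660 + 1.3900i
Iter 1: z = -0.4660 + 1.3900i, |z|^2 = 2.1493
Iter 2: z = -2.1809 + 0.0945i, |z|^2 = 4.7655
Escaped at iteration 2

Answer: 2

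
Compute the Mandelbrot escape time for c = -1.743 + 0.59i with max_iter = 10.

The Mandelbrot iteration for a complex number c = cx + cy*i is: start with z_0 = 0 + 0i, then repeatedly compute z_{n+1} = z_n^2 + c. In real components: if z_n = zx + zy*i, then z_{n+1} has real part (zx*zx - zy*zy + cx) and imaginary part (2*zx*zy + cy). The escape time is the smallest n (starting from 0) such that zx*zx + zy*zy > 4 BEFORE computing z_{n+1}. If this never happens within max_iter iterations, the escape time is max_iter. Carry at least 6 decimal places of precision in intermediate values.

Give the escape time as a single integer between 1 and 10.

z_0 = 0 + 0i, c = -1.7430 + 0.5900i
Iter 1: z = -1.7430 + 0.5900i, |z|^2 = 3.3861
Iter 2: z = 0.9469 + -1.4667i, |z|^2 = 3.0480
Iter 3: z = -2.9976 + -2.1879i, |z|^2 = 13.7724
Escaped at iteration 3

Answer: 3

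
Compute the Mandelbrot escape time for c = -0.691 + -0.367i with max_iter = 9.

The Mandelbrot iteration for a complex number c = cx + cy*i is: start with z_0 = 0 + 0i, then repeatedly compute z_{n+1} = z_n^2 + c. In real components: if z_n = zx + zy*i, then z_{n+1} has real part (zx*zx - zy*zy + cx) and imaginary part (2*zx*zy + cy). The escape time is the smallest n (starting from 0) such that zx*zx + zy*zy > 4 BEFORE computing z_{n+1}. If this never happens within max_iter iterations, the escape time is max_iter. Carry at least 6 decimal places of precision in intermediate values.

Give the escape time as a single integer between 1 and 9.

z_0 = 0 + 0i, c = -0.6910 + -0.3670i
Iter 1: z = -0.6910 + -0.3670i, |z|^2 = 0.6122
Iter 2: z = -0.3482 + 0.1402i, |z|^2 = 0.1409
Iter 3: z = -0.5894 + -0.4646i, |z|^2 = 0.5633
Iter 4: z = -0.5595 + 0.1807i, |z|^2 = 0.3457
Iter 5: z = -0.4106 + -0.5692i, |z|^2 = 0.4926
Iter 6: z = -0.8464 + 0.1005i, |z|^2 = 0.7265
Iter 7: z = 0.0153 + -0.5371i, |z|^2 = 0.2887
Iter 8: z = -0.9792 + -0.3834i, |z|^2 = 1.1059

Answer: 9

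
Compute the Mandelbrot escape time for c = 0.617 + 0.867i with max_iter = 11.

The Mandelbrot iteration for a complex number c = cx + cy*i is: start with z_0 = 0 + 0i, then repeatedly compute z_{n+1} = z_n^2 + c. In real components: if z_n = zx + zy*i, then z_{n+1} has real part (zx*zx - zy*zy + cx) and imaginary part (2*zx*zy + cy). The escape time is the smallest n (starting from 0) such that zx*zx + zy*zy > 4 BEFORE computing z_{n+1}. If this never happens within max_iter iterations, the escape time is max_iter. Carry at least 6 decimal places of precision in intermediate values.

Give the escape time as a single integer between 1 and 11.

z_0 = 0 + 0i, c = 0.6170 + 0.8670i
Iter 1: z = 0.6170 + 0.8670i, |z|^2 = 1.1324
Iter 2: z = 0.2460 + 1.9369i, |z|^2 = 3.8120
Iter 3: z = -3.0740 + 1.8199i, |z|^2 = 12.7616
Escaped at iteration 3

Answer: 3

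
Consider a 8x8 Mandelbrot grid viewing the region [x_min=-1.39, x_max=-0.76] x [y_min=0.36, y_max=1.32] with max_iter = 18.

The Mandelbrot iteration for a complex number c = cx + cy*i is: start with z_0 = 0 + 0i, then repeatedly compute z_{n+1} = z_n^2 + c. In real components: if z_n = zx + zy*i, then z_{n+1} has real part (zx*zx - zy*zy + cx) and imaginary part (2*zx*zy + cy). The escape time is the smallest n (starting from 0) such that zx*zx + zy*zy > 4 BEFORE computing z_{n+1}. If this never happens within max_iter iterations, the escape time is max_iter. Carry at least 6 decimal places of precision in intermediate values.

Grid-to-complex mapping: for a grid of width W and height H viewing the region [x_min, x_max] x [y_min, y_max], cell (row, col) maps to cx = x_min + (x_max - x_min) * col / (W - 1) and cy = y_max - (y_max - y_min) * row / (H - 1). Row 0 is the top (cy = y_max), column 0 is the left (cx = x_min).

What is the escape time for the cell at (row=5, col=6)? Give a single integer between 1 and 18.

Answer: 5

Derivation:
z_0 = 0 + 0i, c = -0.8500 + 0.6343i
Iter 1: z = -0.8500 + 0.6343i, |z|^2 = 1.1248
Iter 2: z = -0.5298 + -0.4440i, |z|^2 = 0.4778
Iter 3: z = -0.7664 + 1.1048i, |z|^2 = 1.8079
Iter 4: z = -1.4831 + -1.0592i, |z|^2 = 3.3214
Iter 5: z = 0.2277 + 3.7759i, |z|^2 = 14.3097
Escaped at iteration 5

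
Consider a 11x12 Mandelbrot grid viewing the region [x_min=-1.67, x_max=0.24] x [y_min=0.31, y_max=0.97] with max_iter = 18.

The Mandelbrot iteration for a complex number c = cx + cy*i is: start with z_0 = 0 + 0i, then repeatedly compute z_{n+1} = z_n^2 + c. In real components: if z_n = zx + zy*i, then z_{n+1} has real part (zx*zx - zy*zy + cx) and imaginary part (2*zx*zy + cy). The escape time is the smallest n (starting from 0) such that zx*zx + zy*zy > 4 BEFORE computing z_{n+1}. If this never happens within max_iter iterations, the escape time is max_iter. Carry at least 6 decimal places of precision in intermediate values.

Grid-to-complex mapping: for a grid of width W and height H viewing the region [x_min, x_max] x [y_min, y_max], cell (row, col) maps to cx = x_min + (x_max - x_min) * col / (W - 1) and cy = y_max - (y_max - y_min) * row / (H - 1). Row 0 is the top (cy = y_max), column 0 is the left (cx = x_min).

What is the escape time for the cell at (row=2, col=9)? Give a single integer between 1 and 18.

Answer: 7

Derivation:
z_0 = 0 + 0i, c = 0.0490 + 0.8500i
Iter 1: z = 0.0490 + 0.8500i, |z|^2 = 0.7249
Iter 2: z = -0.6711 + 0.9333i, |z|^2 = 1.3214
Iter 3: z = -0.3717 + -0.4027i, |z|^2 = 0.3003
Iter 4: z = 0.0250 + 1.1493i, |z|^2 = 1.3216
Iter 5: z = -1.2713 + 0.9075i, |z|^2 = 2.4398
Iter 6: z = 0.8418 + -1.4574i, |z|^2 = 2.8325
Iter 7: z = -1.3663 + -1.6036i, |z|^2 = 4.4382
Escaped at iteration 7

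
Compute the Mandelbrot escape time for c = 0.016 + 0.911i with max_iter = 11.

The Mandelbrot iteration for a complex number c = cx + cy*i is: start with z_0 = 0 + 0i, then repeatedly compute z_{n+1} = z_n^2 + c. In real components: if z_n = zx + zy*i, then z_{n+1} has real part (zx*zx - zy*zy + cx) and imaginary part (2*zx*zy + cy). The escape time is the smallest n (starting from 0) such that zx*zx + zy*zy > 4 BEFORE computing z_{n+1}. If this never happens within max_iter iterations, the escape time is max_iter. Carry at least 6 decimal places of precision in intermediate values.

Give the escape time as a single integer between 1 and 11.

Answer: 7

Derivation:
z_0 = 0 + 0i, c = 0.0160 + 0.9110i
Iter 1: z = 0.0160 + 0.9110i, |z|^2 = 0.8302
Iter 2: z = -0.8137 + 0.9402i, |z|^2 = 1.5459
Iter 3: z = -0.2058 + -0.6189i, |z|^2 = 0.4255
Iter 4: z = -0.3247 + 1.1658i, |z|^2 = 1.4645
Iter 5: z = -1.2376 + 0.1539i, |z|^2 = 1.5554
Iter 6: z = 1.5241 + 0.5301i, |z|^2 = 2.6038
Iter 7: z = 2.0579 + 2.5267i, |z|^2 = 10.6191
Escaped at iteration 7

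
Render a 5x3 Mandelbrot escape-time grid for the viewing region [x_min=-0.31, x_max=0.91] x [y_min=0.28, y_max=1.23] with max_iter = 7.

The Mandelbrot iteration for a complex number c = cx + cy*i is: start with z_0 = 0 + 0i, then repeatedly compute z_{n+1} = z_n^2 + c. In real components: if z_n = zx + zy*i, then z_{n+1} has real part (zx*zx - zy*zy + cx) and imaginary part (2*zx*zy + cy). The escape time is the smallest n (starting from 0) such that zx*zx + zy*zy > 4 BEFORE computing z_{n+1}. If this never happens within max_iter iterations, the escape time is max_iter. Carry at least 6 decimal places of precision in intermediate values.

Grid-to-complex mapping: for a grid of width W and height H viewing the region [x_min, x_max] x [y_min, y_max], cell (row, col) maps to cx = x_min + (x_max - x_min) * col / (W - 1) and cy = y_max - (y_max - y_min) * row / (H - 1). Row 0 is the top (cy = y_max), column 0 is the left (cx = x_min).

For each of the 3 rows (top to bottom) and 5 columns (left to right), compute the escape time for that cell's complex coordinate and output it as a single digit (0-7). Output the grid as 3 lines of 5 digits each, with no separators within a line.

(row=0, col=0): c = -0.3100 + 1.2300i → escape time 3
(row=0, col=1): c = -0.0050 + 1.2300i → escape time 3
(row=0, col=2): c = 0.3000 + 1.2300i → escape time 2
(row=0, col=3): c = 0.6050 + 1.2300i → escape time 2
(row=0, col=4): c = 0.9100 + 1.2300i → escape time 2
(row=1, col=0): c = -0.3100 + 0.7550i → escape time 7
(row=1, col=1): c = -0.0050 + 0.7550i → escape time 7
(row=1, col=2): c = 0.3000 + 0.7550i → escape time 5
(row=1, col=3): c = 0.6050 + 0.7550i → escape time 3
(row=1, col=4): c = 0.9100 + 0.7550i → escape time 2
(row=2, col=0): c = -0.3100 + 0.2800i → escape time 7
(row=2, col=1): c = -0.0050 + 0.2800i → escape time 7
(row=2, col=2): c = 0.3000 + 0.2800i → escape time 7
(row=2, col=3): c = 0.6050 + 0.2800i → escape time 4
(row=2, col=4): c = 0.9100 + 0.2800i → escape time 3

Answer: 33222
77532
77743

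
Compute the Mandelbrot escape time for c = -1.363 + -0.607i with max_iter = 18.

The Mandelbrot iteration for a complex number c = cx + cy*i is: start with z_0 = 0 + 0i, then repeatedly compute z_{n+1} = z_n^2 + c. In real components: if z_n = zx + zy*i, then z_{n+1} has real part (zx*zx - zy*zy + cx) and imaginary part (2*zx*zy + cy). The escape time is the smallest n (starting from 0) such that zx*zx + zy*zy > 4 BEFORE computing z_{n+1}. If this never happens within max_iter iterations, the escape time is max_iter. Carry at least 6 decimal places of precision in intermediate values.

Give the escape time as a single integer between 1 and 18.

z_0 = 0 + 0i, c = -1.3630 + -0.6070i
Iter 1: z = -1.3630 + -0.6070i, |z|^2 = 2.2262
Iter 2: z = 0.1263 + 1.0477i, |z|^2 = 1.1136
Iter 3: z = -2.4447 + -0.3423i, |z|^2 = 6.0936
Escaped at iteration 3

Answer: 3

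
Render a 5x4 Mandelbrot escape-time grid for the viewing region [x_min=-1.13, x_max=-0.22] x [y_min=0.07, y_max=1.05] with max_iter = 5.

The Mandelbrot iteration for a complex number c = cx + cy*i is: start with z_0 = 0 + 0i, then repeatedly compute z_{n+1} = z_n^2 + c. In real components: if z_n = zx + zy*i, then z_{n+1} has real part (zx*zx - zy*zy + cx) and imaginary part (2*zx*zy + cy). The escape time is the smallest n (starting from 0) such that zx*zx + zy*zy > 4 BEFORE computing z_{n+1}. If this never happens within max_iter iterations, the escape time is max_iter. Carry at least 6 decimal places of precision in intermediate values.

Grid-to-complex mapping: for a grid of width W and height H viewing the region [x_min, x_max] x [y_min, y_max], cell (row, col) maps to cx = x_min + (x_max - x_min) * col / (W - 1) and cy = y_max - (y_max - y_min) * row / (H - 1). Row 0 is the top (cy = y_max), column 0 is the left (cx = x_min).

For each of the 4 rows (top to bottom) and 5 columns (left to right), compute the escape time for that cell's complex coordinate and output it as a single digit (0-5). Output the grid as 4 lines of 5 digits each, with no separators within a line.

(row=0, col=0): c = -1.1300 + 1.0500i → escape time 3
(row=0, col=1): c = -0.9025 + 1.0500i → escape time 3
(row=0, col=2): c = -0.6750 + 1.0500i → escape time 3
(row=0, col=3): c = -0.4475 + 1.0500i → escape time 4
(row=0, col=4): c = -0.2200 + 1.0500i → escape time 5
(row=1, col=0): c = -1.1300 + 0.7233i → escape time 3
(row=1, col=1): c = -0.9025 + 0.7233i → escape time 4
(row=1, col=2): c = -0.6750 + 0.7233i → escape time 5
(row=1, col=3): c = -0.4475 + 0.7233i → escape time 5
(row=1, col=4): c = -0.2200 + 0.7233i → escape time 5
(row=2, col=0): c = -1.1300 + 0.3967i → escape time 5
(row=2, col=1): c = -0.9025 + 0.3967i → escape time 5
(row=2, col=2): c = -0.6750 + 0.3967i → escape time 5
(row=2, col=3): c = -0.4475 + 0.3967i → escape time 5
(row=2, col=4): c = -0.2200 + 0.3967i → escape time 5
(row=3, col=0): c = -1.1300 + 0.0700i → escape time 5
(row=3, col=1): c = -0.9025 + 0.0700i → escape time 5
(row=3, col=2): c = -0.6750 + 0.0700i → escape time 5
(row=3, col=3): c = -0.4475 + 0.0700i → escape time 5
(row=3, col=4): c = -0.2200 + 0.0700i → escape time 5

Answer: 33345
34555
55555
55555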